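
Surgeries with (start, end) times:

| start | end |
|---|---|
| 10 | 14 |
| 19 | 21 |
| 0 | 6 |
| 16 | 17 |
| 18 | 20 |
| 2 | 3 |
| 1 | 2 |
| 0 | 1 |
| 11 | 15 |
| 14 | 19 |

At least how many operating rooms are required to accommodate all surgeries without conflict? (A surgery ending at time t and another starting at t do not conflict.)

2

Events (time:±→running): 0:+→1 0:+→2 … peak 2.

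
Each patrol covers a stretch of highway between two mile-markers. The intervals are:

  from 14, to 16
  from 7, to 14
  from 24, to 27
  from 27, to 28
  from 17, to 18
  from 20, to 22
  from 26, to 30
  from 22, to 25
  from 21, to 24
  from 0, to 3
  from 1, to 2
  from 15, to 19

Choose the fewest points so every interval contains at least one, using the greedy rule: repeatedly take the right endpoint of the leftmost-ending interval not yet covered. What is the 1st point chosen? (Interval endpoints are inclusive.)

2

Sorted: [1,2] [0,3] [7,14] [14,16] [17,18] [15,19] [20,22] [21,24] [22,25] [24,27] [27,28] [26,30]
{[1,2],[0,3]} hit by 2; {[7,14],[14,16]} hit by 14; {[17,18],[15,19]} hit by 18; {[20,22],[21,24],[22,25]} hit by 22; {[24,27],[27,28],[26,30]} hit by 27.
Points: 2, 14, 18, 22, 27 (5 total).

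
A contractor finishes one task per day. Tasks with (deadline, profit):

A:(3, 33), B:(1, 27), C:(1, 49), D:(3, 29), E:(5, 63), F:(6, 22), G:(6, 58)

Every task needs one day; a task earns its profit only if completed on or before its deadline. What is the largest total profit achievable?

254

By profit: E(d5,63), G(d6,58), C(d1,49), A(d3,33), D(d3,29), B(d1,27), F(d6,22)
E→slot 5; G→slot 6; C→slot 1; A→slot 3; D→slot 2; B skipped; F→slot 4.
Profit = 49 + 29 + 33 + 22 + 63 + 58 = 254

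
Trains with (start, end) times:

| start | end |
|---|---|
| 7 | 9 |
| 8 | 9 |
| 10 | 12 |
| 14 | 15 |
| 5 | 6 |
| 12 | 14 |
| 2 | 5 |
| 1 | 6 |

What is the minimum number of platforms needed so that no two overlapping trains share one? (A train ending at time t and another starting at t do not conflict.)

2

Count concurrent intervals with a sweep; the peak is the room count.
starts: [1, 2, 5, 7, 8, 10, 12, 14]
ends:   [5, 6, 6, 9, 9, 12, 14, 15]
s1→1 s2→2  — peak 2.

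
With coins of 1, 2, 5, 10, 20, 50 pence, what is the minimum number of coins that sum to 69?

Greedy: take as many of the largest coin as possible, then repeat with the remainder.
69 − 1×50→19 − 1×10→9 − 1×5→4 − 2×2→0
Total coins = 1 + 1 + 1 + 2 = 5

5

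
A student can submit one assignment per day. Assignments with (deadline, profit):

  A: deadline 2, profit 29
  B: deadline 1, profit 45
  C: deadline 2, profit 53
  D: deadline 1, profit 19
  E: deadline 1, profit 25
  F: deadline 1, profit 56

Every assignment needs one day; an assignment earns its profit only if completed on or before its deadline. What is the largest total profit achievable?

109

Take jobs in profit order; each goes to the latest open slot no later than its deadline.
By profit: F(d1,56), C(d2,53), B(d1,45), A(d2,29), E(d1,25), D(d1,19)
F→slot 1; C→slot 2; B skipped; A skipped; E skipped; D skipped.
Profit = 56 + 53 = 109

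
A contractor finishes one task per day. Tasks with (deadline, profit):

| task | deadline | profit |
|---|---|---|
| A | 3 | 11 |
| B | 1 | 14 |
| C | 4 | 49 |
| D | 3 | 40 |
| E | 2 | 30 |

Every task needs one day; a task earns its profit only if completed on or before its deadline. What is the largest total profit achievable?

133

Sort by profit descending; place each in the latest free slot ≤ its deadline.
Profit order: C=49 D=40 E=30 B=14 A=11
Assign: C→slot 4, D→slot 3, E→slot 2, B→slot 1, A skipped.
Slots: [1:B] [2:E] [3:D] [4:C]
Profit = 14 + 30 + 40 + 49 = 133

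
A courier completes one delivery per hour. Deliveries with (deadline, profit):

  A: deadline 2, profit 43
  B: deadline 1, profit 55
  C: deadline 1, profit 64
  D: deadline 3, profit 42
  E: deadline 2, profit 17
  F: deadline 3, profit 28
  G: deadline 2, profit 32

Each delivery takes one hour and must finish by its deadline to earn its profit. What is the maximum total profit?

149

Sort by profit descending; place each in the latest free slot ≤ its deadline.
By profit: C(d1,64), B(d1,55), A(d2,43), D(d3,42), G(d2,32), F(d3,28), E(d2,17)
C→slot 1; B skipped; A→slot 2; D→slot 3; G skipped; F skipped; E skipped.
Profit = 64 + 43 + 42 = 149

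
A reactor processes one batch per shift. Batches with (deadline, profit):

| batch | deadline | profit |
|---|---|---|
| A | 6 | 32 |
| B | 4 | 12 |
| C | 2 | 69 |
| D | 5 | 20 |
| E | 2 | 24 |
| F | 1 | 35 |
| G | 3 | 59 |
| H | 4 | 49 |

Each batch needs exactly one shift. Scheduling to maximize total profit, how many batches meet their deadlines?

Take jobs in profit order; each goes to the latest open slot no later than its deadline.
By profit: C(d2,69), G(d3,59), H(d4,49), F(d1,35), A(d6,32), E(d2,24), D(d5,20), B(d4,12)
C→slot 2; G→slot 3; H→slot 4; F→slot 1; A→slot 6; E skipped; D→slot 5; B skipped.
6 of 8 scheduled.

6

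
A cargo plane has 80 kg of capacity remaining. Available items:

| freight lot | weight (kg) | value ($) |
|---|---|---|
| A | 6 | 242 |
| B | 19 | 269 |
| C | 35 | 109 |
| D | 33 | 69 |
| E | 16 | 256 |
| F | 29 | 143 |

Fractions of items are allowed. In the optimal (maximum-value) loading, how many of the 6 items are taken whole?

Ratios (sorted): A 40.33, E 16.00, B 14.16, F 4.93, C 3.11, D 2.09
take A (6 @ 242); take E (16 @ 256); take B (19 @ 269); take F (29 @ 143); take 10/35 of C → 31.14. Capacity used 80/80.
4 item(s) taken whole; one partial (take 10/35 of C).

4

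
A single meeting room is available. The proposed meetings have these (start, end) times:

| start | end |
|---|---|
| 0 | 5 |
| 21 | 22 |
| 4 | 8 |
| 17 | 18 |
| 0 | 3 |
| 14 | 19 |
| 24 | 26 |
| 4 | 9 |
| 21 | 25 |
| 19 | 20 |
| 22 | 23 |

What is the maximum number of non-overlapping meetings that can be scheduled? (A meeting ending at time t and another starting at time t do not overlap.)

Order by finish time; keep every interval that doesn't clash with the previous kept one.
By end time: (0,3), (0,5), (4,8), (4,9), (17,18), (14,19), (19,20), (21,22), (22,23), (21,25), (24,26).
Pick (0,3); next start ≥ 3 → (4,8); next start ≥ 8 → (17,18); next start ≥ 18 → (19,20); next start ≥ 20 → (21,22); next start ≥ 22 → (22,23); next start ≥ 23 → (24,26).
Selected 7 meetings.

7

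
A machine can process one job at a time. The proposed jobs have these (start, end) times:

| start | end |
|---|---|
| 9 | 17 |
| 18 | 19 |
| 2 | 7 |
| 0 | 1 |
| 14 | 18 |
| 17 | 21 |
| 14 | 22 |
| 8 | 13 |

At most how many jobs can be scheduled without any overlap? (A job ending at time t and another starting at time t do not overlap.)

Sorted by end: (0,1)  (2,7)  (8,13)  (9,17)  (14,18)  (18,19)  (17,21)  (14,22)
take (0,1); take (2,7); take (8,13); skip (9,17); take (14,18); take (18,19); skip (14,22).
Selected 5 jobs.

5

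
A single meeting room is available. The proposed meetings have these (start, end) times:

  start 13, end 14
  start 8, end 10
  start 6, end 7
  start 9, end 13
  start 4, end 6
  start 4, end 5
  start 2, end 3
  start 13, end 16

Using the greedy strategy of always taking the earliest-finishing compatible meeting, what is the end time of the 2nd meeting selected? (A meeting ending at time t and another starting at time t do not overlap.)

By end time: (2,3), (4,5), (4,6), (6,7), (8,10), (9,13), (13,14), (13,16).
Pick (2,3); next start ≥ 3 → (4,5); next start ≥ 5 → (6,7); next start ≥ 7 → (8,10); next start ≥ 10 → (13,14).
Selected: (2,3) (4,5) (6,7) (8,10) (13,14)

5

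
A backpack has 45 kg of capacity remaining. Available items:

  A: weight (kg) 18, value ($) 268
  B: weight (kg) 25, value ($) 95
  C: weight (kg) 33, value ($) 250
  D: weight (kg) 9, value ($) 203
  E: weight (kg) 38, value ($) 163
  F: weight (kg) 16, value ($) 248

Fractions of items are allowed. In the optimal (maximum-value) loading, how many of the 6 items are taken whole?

3

Ratios (sorted): D 22.56, F 15.50, A 14.89, C 7.58, E 4.29, B 3.80
take D (9 @ 203); take F (16 @ 248); take A (18 @ 268); take 2/33 of C → 15.15. Capacity used 45/45.
3 item(s) taken whole; one partial (take 2/33 of C).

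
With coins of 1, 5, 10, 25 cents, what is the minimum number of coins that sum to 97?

Greedy: take as many of the largest coin as possible, then repeat with the remainder.
97 = 3×25 + 2×10 + 2×1
Total coins = 3 + 2 + 2 = 7

7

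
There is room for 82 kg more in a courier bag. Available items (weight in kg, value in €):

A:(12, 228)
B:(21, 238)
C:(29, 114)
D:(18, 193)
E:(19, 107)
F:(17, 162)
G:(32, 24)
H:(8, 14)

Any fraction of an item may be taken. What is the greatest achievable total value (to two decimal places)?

899.84

Order: A (228/12=19.00) > B (238/21=11.33) > D (193/18=10.72) > F (162/17=9.53) > E (107/19=5.63) > C (114/29=3.93) > H (14/8=1.75) > G (24/32=0.75)
Fill: take A (12 @ 228) → take B (21 @ 238) → take D (18 @ 193) → take F (17 @ 162) → take 14/19 of E → 78.84; 82/82 used.
Total value = 899.84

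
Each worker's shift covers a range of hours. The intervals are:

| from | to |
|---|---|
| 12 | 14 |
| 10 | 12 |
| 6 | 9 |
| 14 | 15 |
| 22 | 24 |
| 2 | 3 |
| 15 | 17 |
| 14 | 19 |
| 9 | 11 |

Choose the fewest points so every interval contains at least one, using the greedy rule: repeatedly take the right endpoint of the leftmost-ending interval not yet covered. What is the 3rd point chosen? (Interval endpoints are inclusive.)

12

By right end: [2,3]  [6,9]  [9,11]  [10,12]  [12,14]  [14,15]  [15,17]  [14,19]  [22,24]
[2,3] uncovered → point at 3; [6,9] uncovered → point at 9; [10,12] uncovered → point at 12; [14,15] uncovered → point at 15; [22,24] uncovered → point at 24.
Points: 3, 9, 12, 15, 24 (5 total).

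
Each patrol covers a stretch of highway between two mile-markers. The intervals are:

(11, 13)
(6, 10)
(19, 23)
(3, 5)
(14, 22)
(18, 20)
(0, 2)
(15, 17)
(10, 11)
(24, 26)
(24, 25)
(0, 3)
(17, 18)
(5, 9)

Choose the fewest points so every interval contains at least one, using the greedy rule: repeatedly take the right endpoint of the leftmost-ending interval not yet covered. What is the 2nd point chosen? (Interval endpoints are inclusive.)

5

Sorted: [0,2] [0,3] [3,5] [5,9] [6,10] [10,11] [11,13] [15,17] [17,18] [18,20] [14,22] [19,23] [24,25] [24,26]
{[0,2],[0,3]} hit by 2; {[3,5],[5,9]} hit by 5; {[6,10],[10,11]} hit by 10; {[11,13]} hit by 13; {[15,17],[17,18]} hit by 17; {[18,20],[14,22],[19,23]} hit by 20; {[24,25],[24,26]} hit by 25.
Points: 2, 5, 10, 13, 17, 20, 25 (7 total).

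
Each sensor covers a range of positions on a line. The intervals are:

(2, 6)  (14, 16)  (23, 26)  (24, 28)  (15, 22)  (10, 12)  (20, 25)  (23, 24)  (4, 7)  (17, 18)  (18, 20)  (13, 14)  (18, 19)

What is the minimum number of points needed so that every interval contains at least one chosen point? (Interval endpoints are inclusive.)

5

Sort by right endpoint; whenever an interval is uncovered, place a point at its right end.
Sorted: [2,6] [4,7] [10,12] [13,14] [14,16] [17,18] [18,19] [18,20] [15,22] [23,24] [20,25] [23,26] [24,28]
{[2,6],[4,7]} hit by 6; {[10,12]} hit by 12; {[13,14],[14,16]} hit by 14; {[17,18],[18,19],[18,20],[15,22]} hit by 18; {[23,24],[20,25],[23,26],[24,28]} hit by 24.
Points: 6, 12, 14, 18, 24 (5 total).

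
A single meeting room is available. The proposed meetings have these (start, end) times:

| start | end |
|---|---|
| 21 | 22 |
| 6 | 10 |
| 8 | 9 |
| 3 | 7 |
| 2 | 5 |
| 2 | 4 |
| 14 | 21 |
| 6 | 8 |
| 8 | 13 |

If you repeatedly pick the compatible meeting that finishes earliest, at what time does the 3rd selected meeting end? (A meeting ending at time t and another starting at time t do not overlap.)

9

By end time: (2,4), (2,5), (3,7), (6,8), (8,9), (6,10), (8,13), (14,21), (21,22).
Pick (2,4); next start ≥ 4 → (6,8); next start ≥ 8 → (8,9); next start ≥ 9 → (14,21); next start ≥ 21 → (21,22).
Selected: (2,4) (6,8) (8,9) (14,21) (21,22)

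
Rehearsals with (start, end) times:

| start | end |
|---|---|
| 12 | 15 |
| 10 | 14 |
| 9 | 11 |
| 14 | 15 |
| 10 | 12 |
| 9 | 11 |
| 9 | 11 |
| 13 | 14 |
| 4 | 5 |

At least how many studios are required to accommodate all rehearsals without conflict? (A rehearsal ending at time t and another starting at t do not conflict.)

5

Count concurrent intervals with a sweep; the peak is the room count.
starts: [4, 9, 9, 9, 10, 10, 12, 13, 14]
ends:   [5, 11, 11, 11, 12, 14, 14, 15, 15]
s4→1 e5→0 s9→1 s9→2 s9→3 s10→4 s10→5  — peak 5.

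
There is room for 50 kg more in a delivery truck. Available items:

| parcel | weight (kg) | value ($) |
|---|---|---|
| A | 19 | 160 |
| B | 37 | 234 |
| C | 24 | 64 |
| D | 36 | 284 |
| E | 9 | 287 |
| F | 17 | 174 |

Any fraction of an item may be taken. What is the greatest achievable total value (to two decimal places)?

Ratios (sorted): E 31.89, F 10.24, A 8.42, D 7.89, B 6.32, C 2.67
take E (9 @ 287); take F (17 @ 174); take A (19 @ 160); take 5/36 of D → 39.44. Capacity used 50/50.
Total value = 660.44

660.44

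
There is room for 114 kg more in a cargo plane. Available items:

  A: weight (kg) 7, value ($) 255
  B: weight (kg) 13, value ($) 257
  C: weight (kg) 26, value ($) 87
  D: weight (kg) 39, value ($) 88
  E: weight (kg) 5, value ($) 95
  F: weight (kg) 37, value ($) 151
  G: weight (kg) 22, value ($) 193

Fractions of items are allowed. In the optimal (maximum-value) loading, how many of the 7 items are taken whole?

Sort by value per unit weight and fill in that order.
Order: A (255/7=36.43) > B (257/13=19.77) > E (95/5=19.00) > G (193/22=8.77) > F (151/37=4.08) > C (87/26=3.35) > D (88/39=2.26)
Fill: take A (7 @ 255) → take B (13 @ 257) → take E (5 @ 95) → take G (22 @ 193) → take F (37 @ 151) → take C (26 @ 87) → take 4/39 of D → 9.03; 114/114 used.
6 item(s) taken whole; one partial (take 4/39 of D).

6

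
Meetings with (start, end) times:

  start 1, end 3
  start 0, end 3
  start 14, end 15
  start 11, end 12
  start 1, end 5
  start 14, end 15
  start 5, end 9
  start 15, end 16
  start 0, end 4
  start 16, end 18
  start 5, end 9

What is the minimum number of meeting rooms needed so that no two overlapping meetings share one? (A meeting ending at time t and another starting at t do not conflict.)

The answer is the maximum number of intervals overlapping at any instant.
Events (time:±→running): 0:+→1 0:+→2 1:+→3 1:+→4 … peak 4.

4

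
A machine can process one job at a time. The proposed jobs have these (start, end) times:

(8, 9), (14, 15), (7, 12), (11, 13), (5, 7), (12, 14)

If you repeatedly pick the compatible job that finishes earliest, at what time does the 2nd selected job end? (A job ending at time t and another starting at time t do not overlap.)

Greedy by earliest finish: after sorting by end time, pick each interval compatible with the last pick.
Sorted by end: (5,7)  (8,9)  (7,12)  (11,13)  (12,14)  (14,15)
take (5,7); take (8,9); take (11,13); take (14,15).
Selected: (5,7) (8,9) (11,13) (14,15)

9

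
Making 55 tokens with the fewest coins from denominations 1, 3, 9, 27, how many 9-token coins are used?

0

Greedy: take as many of the largest coin as possible, then repeat with the remainder.
55 − 2×27→1 − 1×1→0
Count of 9: 0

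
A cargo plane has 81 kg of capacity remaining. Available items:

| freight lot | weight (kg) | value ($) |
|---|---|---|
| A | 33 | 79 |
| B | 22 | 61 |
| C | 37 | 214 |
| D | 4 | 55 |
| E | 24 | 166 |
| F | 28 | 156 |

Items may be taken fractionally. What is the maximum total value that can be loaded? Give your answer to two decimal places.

524.14

Ratios (sorted): D 13.75, E 6.92, C 5.78, F 5.57, B 2.77, A 2.39
take D (4 @ 55); take E (24 @ 166); take C (37 @ 214); take 16/28 of F → 89.14. Capacity used 81/81.
Total value = 524.14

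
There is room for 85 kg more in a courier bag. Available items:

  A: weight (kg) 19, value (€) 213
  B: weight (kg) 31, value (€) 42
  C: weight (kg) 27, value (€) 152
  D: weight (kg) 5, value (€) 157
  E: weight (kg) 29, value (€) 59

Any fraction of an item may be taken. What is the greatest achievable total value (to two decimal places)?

Sort by value per unit weight and fill in that order.
Order: D (157/5=31.40) > A (213/19=11.21) > C (152/27=5.63) > E (59/29=2.03) > B (42/31=1.35)
Fill: take D (5 @ 157) → take A (19 @ 213) → take C (27 @ 152) → take E (29 @ 59) → take 5/31 of B → 6.77; 85/85 used.
Total value = 587.77

587.77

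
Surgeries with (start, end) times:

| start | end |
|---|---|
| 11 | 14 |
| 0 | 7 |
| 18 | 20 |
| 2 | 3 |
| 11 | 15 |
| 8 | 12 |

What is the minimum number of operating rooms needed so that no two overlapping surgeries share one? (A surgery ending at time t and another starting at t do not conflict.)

starts: [0, 2, 8, 11, 11, 18]
ends:   [3, 7, 12, 14, 15, 20]
s0→1 s2→2 e3→1 e7→0 s8→1 s11→2 s11→3  — peak 3.

3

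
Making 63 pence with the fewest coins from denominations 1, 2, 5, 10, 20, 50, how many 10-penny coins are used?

1

Greedy: take as many of the largest coin as possible, then repeat with the remainder.
63 − 1×50→13 − 1×10→3 − 1×2→1 − 1×1→0
Count of 10: 1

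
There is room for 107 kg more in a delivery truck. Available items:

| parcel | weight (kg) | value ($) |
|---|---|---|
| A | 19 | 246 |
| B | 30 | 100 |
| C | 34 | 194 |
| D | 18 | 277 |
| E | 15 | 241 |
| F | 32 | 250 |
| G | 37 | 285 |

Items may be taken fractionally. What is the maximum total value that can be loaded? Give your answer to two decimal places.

Order: E (241/15=16.07) > D (277/18=15.39) > A (246/19=12.95) > F (250/32=7.81) > G (285/37=7.70) > C (194/34=5.71) > B (100/30=3.33)
Fill: take E (15 @ 241) → take D (18 @ 277) → take A (19 @ 246) → take F (32 @ 250) → take 23/37 of G → 177.16; 107/107 used.
Total value = 1191.16

1191.16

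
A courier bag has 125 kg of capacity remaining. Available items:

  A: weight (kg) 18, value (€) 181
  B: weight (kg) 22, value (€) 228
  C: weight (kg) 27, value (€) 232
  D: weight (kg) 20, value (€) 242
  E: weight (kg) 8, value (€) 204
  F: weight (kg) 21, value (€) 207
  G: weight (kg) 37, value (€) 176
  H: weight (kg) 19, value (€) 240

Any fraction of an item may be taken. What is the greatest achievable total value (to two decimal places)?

1448.07

Greedy by value/weight ratio, highest first.
Ratios (sorted): E 25.50, H 12.63, D 12.10, B 10.36, A 10.06, F 9.86, C 8.59, G 4.76
take E (8 @ 204); take H (19 @ 240); take D (20 @ 242); take B (22 @ 228); take A (18 @ 181); take F (21 @ 207); take 17/27 of C → 146.07. Capacity used 125/125.
Total value = 1448.07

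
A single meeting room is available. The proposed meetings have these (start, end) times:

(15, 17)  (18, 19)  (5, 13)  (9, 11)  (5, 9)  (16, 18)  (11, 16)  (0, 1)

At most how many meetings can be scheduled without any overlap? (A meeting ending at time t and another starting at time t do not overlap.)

Sorted by end: (0,1)  (5,9)  (9,11)  (5,13)  (11,16)  (15,17)  (16,18)  (18,19)
take (0,1); take (5,9); take (9,11); skip (5,13); take (11,16); skip (15,17); take (16,18); take (18,19).
Selected 6 meetings.

6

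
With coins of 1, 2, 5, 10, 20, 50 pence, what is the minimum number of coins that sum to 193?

Greedy: take as many of the largest coin as possible, then repeat with the remainder.
193 = 3×50 + 2×20 + 1×2 + 1×1
Total coins = 3 + 2 + 1 + 1 = 7

7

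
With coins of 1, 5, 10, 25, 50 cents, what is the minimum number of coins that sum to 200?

Use the largest denomination that fits, subtract, and repeat.
200 − 4×50→0
Total coins = 4 = 4

4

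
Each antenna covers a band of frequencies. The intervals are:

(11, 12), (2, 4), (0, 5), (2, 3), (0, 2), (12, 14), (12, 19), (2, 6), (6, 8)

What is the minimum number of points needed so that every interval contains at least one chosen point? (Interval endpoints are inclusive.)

3

Sort by right endpoint; whenever an interval is uncovered, place a point at its right end.
Sorted: [0,2] [2,3] [2,4] [0,5] [2,6] [6,8] [11,12] [12,14] [12,19]
{[0,2],[2,3],[2,4],[0,5],[2,6]} hit by 2; {[6,8]} hit by 8; {[11,12],[12,14],[12,19]} hit by 12.
Points: 2, 8, 12 (3 total).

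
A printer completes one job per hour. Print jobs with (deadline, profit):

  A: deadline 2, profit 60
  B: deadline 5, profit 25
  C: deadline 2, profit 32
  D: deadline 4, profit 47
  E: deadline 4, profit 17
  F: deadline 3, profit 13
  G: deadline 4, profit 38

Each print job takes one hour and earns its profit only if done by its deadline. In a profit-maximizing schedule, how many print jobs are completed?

Sort by profit descending; place each in the latest free slot ≤ its deadline.
Profit order: A=60 D=47 G=38 C=32 B=25 E=17 F=13
Assign: A→slot 2, D→slot 4, G→slot 3, C→slot 1, B→slot 5, E skipped, F skipped.
Slots: [1:C] [2:A] [3:G] [4:D] [5:B]
5 of 7 scheduled.

5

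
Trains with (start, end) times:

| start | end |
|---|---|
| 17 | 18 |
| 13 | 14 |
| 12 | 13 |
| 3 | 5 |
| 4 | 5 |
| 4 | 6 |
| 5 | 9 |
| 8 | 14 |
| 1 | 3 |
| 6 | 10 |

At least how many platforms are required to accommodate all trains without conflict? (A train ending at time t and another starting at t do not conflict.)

The answer is the maximum number of intervals overlapping at any instant.
starts: [1, 3, 4, 4, 5, 6, 8, 12, 13, 17]
ends:   [3, 5, 5, 6, 9, 10, 13, 14, 14, 18]
s1→1 e3→0 s3→1 s4→2 s4→3  — peak 3.

3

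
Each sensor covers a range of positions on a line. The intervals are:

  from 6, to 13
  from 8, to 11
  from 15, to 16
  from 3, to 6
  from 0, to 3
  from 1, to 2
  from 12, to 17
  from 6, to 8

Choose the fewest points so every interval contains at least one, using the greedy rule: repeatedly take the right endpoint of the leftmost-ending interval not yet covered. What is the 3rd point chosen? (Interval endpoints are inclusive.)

11

By right end: [1,2]  [0,3]  [3,6]  [6,8]  [8,11]  [6,13]  [15,16]  [12,17]
[1,2] uncovered → point at 2; [3,6] uncovered → point at 6; [8,11] uncovered → point at 11; [15,16] uncovered → point at 16.
Points: 2, 6, 11, 16 (4 total).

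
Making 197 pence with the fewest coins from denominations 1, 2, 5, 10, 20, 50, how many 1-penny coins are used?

0

197 − 3×50→47 − 2×20→7 − 1×5→2 − 1×2→0
Count of 1: 0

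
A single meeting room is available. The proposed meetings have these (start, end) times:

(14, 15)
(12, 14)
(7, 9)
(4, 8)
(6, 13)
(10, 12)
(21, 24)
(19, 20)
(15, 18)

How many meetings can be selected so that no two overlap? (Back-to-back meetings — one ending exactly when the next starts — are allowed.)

Sort by end time and greedily take each interval whose start is ≥ the last chosen end.
By end time: (4,8), (7,9), (10,12), (6,13), (12,14), (14,15), (15,18), (19,20), (21,24).
Pick (4,8); next start ≥ 8 → (10,12); next start ≥ 12 → (12,14); next start ≥ 14 → (14,15); next start ≥ 15 → (15,18); next start ≥ 18 → (19,20); next start ≥ 20 → (21,24).
Selected 7 meetings.

7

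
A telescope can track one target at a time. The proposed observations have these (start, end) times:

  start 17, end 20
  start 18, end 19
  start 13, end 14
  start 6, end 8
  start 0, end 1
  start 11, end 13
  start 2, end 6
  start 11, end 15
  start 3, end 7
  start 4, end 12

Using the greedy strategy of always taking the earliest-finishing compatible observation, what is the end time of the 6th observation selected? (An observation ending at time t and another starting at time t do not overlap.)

19

Sort by end time and greedily take each interval whose start is ≥ the last chosen end.
By end time: (0,1), (2,6), (3,7), (6,8), (4,12), (11,13), (13,14), (11,15), (18,19), (17,20).
Pick (0,1); next start ≥ 1 → (2,6); next start ≥ 6 → (6,8); next start ≥ 8 → (11,13); next start ≥ 13 → (13,14); next start ≥ 14 → (18,19).
Selected: (0,1) (2,6) (6,8) (11,13) (13,14) (18,19)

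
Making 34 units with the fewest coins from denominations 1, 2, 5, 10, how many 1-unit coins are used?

Use the largest denomination that fits, subtract, and repeat.
34 − 3×10→4 − 2×2→0
Count of 1: 0

0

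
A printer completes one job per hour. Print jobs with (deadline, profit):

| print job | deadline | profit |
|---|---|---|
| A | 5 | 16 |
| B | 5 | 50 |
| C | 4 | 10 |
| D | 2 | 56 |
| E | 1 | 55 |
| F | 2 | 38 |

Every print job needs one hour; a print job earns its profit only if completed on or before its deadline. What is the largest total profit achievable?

187

Take jobs in profit order; each goes to the latest open slot no later than its deadline.
Profit order: D=56 E=55 B=50 F=38 A=16 C=10
Assign: D→slot 2, E→slot 1, B→slot 5, F skipped, A→slot 4, C→slot 3.
Slots: [1:E] [2:D] [3:C] [4:A] [5:B]
Profit = 55 + 56 + 10 + 16 + 50 = 187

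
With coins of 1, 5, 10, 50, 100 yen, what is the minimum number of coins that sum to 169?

8

169 − 1×100→69 − 1×50→19 − 1×10→9 − 1×5→4 − 4×1→0
Total coins = 1 + 1 + 1 + 1 + 4 = 8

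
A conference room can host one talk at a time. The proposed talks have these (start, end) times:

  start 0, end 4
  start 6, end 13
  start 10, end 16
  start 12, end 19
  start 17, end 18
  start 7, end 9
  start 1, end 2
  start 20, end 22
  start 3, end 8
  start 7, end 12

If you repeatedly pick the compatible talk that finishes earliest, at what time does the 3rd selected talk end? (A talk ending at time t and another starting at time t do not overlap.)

16

Sort by end time and greedily take each interval whose start is ≥ the last chosen end.
By end time: (1,2), (0,4), (3,8), (7,9), (7,12), (6,13), (10,16), (17,18), (12,19), (20,22).
Pick (1,2); next start ≥ 2 → (3,8); next start ≥ 8 → (10,16); next start ≥ 16 → (17,18); next start ≥ 18 → (20,22).
Selected: (1,2) (3,8) (10,16) (17,18) (20,22)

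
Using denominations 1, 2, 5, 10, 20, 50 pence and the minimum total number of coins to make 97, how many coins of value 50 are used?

1

Greedy: take as many of the largest coin as possible, then repeat with the remainder.
97 − 1×50→47 − 2×20→7 − 1×5→2 − 1×2→0
Count of 50: 1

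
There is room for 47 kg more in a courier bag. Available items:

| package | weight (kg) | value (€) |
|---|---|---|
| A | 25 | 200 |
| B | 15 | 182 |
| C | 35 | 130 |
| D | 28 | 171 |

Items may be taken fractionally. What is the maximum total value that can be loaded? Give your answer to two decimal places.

Ratios (sorted): B 12.13, A 8.00, D 6.11, C 3.71
take B (15 @ 182); take A (25 @ 200); take 7/28 of D → 42.75. Capacity used 47/47.
Total value = 424.75

424.75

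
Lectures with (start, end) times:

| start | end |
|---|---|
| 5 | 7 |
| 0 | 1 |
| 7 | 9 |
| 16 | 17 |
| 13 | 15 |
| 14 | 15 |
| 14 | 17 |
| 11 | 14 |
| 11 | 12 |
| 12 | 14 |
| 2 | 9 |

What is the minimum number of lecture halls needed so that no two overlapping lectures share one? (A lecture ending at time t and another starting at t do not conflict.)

3

starts: [0, 2, 5, 7, 11, 11, 12, 13, 14, 14, 16]
ends:   [1, 7, 9, 9, 12, 14, 14, 15, 15, 17, 17]
s0→1 e1→0 s2→1 s5→2 e7→1 s7→2 e9→1 e9→0 s11→1 s11→2 e12→1 s12→2 s13→3  — peak 3.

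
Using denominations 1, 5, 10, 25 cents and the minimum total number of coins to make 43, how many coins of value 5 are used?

Use the largest denomination that fits, subtract, and repeat.
43 − 1×25→18 − 1×10→8 − 1×5→3 − 3×1→0
Count of 5: 1

1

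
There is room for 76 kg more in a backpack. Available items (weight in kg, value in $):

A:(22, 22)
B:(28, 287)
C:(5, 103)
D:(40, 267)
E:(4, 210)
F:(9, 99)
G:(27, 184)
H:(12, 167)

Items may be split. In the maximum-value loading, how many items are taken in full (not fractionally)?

Sort by value per unit weight and fill in that order.
Ratios (sorted): E 52.50, C 20.60, H 13.92, F 11.00, B 10.25, G 6.81, D 6.67, A 1.00
take E (4 @ 210); take C (5 @ 103); take H (12 @ 167); take F (9 @ 99); take B (28 @ 287); take 18/27 of G → 122.67. Capacity used 76/76.
5 item(s) taken whole; one partial (take 18/27 of G).

5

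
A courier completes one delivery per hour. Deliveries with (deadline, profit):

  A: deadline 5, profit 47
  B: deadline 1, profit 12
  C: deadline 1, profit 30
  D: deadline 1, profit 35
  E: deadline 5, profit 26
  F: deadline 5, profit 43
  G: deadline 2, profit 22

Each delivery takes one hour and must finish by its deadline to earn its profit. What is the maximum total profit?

173

Profit order: A=47 F=43 D=35 C=30 E=26 G=22 B=12
Assign: A→slot 5, F→slot 4, D→slot 1, C skipped, E→slot 3, G→slot 2, B skipped.
Slots: [1:D] [2:G] [3:E] [4:F] [5:A]
Profit = 35 + 22 + 26 + 43 + 47 = 173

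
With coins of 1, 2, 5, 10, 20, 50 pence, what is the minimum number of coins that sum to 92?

Use the largest denomination that fits, subtract, and repeat.
92 − 1×50→42 − 2×20→2 − 1×2→0
Total coins = 1 + 2 + 1 = 4

4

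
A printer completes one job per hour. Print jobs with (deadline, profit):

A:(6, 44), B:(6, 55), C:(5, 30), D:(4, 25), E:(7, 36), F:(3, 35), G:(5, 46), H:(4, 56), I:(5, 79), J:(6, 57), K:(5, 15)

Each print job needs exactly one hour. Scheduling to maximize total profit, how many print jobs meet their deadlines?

Take jobs in profit order; each goes to the latest open slot no later than its deadline.
By profit: I(d5,79), J(d6,57), H(d4,56), B(d6,55), G(d5,46), A(d6,44), E(d7,36), F(d3,35), C(d5,30), D(d4,25), K(d5,15)
I→slot 5; J→slot 6; H→slot 4; B→slot 3; G→slot 2; A→slot 1; E→slot 7; F skipped; C skipped; D skipped; K skipped.
7 of 11 scheduled.

7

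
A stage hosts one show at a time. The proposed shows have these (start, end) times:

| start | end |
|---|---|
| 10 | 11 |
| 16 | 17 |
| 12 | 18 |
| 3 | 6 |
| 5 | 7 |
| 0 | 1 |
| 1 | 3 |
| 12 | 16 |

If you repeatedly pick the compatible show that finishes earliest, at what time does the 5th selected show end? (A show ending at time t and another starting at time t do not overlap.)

16

Greedy by earliest finish: after sorting by end time, pick each interval compatible with the last pick.
By end time: (0,1), (1,3), (3,6), (5,7), (10,11), (12,16), (16,17), (12,18).
Pick (0,1); next start ≥ 1 → (1,3); next start ≥ 3 → (3,6); next start ≥ 6 → (10,11); next start ≥ 11 → (12,16); next start ≥ 16 → (16,17).
Selected: (0,1) (1,3) (3,6) (10,11) (12,16) (16,17)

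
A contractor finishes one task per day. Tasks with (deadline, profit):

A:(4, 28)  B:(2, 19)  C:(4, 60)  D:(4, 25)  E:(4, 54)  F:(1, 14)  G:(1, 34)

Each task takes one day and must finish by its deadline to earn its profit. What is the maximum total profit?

Sort by profit descending; place each in the latest free slot ≤ its deadline.
By profit: C(d4,60), E(d4,54), G(d1,34), A(d4,28), D(d4,25), B(d2,19), F(d1,14)
C→slot 4; E→slot 3; G→slot 1; A→slot 2; D skipped; B skipped; F skipped.
Profit = 34 + 28 + 54 + 60 = 176

176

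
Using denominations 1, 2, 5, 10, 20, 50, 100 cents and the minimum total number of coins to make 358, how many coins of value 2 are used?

1

358 = 3×100 + 1×50 + 1×5 + 1×2 + 1×1
Count of 2: 1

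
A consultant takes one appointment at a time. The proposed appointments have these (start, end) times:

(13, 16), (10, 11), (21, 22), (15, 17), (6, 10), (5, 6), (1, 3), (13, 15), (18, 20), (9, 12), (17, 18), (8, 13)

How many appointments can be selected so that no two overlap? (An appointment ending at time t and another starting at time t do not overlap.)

9

By end time: (1,3), (5,6), (6,10), (10,11), (9,12), (8,13), (13,15), (13,16), (15,17), (17,18), (18,20), (21,22).
Pick (1,3); next start ≥ 3 → (5,6); next start ≥ 6 → (6,10); next start ≥ 10 → (10,11); next start ≥ 11 → (13,15); next start ≥ 15 → (15,17); next start ≥ 17 → (17,18); next start ≥ 18 → (18,20); next start ≥ 20 → (21,22).
Selected 9 appointments.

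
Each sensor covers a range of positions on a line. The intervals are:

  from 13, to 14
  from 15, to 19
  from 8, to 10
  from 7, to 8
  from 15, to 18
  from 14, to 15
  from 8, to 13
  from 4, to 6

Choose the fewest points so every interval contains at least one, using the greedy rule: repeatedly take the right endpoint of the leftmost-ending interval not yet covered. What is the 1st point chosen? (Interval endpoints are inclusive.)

Process intervals by earliest right end; each time one isn't hit yet, stab at its right endpoint.
Sorted: [4,6] [7,8] [8,10] [8,13] [13,14] [14,15] [15,18] [15,19]
{[4,6]} hit by 6; {[7,8],[8,10],[8,13]} hit by 8; {[13,14],[14,15]} hit by 14; {[15,18],[15,19]} hit by 18.
Points: 6, 8, 14, 18 (4 total).

6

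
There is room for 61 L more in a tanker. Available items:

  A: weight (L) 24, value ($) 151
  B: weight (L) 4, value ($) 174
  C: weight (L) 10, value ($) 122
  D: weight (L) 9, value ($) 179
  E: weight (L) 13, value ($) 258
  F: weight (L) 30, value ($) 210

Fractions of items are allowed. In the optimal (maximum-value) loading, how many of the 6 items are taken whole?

Greedy by value/weight ratio, highest first.
Ratios (sorted): B 43.50, D 19.89, E 19.85, C 12.20, F 7.00, A 6.29
take B (4 @ 174); take D (9 @ 179); take E (13 @ 258); take C (10 @ 122); take 25/30 of F → 175.00. Capacity used 61/61.
4 item(s) taken whole; one partial (take 25/30 of F).

4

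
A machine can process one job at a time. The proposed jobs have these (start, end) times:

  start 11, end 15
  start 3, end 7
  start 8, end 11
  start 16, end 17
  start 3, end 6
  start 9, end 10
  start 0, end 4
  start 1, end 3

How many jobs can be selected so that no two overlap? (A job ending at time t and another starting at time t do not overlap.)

5

Order by finish time; keep every interval that doesn't clash with the previous kept one.
By end time: (1,3), (0,4), (3,6), (3,7), (9,10), (8,11), (11,15), (16,17).
Pick (1,3); next start ≥ 3 → (3,6); next start ≥ 6 → (9,10); next start ≥ 10 → (11,15); next start ≥ 15 → (16,17).
Selected 5 jobs.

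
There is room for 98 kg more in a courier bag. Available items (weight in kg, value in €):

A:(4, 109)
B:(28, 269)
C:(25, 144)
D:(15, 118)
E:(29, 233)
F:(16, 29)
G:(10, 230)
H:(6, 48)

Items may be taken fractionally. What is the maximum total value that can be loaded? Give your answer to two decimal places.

1041.56

Order: A (109/4=27.25) > G (230/10=23.00) > B (269/28=9.61) > E (233/29=8.03) > H (48/6=8.00) > D (118/15=7.87) > C (144/25=5.76) > F (29/16=1.81)
Fill: take A (4 @ 109) → take G (10 @ 230) → take B (28 @ 269) → take E (29 @ 233) → take H (6 @ 48) → take D (15 @ 118) → take 6/25 of C → 34.56; 98/98 used.
Total value = 1041.56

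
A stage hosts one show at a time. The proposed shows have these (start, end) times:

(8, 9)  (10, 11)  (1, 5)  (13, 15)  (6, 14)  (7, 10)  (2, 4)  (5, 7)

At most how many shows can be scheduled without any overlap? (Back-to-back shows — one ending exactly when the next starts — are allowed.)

5

Order by finish time; keep every interval that doesn't clash with the previous kept one.
Sorted by end: (2,4)  (1,5)  (5,7)  (8,9)  (7,10)  (10,11)  (6,14)  (13,15)
take (2,4); take (5,7); take (8,9); skip (7,10); take (10,11); skip (6,14); take (13,15).
Selected 5 shows.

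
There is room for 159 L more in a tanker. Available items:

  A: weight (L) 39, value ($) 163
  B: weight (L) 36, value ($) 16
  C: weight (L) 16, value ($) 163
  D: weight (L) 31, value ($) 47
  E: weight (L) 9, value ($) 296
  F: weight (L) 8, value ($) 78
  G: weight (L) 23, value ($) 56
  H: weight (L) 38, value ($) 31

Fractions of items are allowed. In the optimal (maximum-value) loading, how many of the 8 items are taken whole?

Sort by value per unit weight and fill in that order.
Ratios (sorted): E 32.89, C 10.19, F 9.75, A 4.18, G 2.43, D 1.52, H 0.82, B 0.44
take E (9 @ 296); take C (16 @ 163); take F (8 @ 78); take A (39 @ 163); take G (23 @ 56); take D (31 @ 47); take 33/38 of H → 26.92. Capacity used 159/159.
6 item(s) taken whole; one partial (take 33/38 of H).

6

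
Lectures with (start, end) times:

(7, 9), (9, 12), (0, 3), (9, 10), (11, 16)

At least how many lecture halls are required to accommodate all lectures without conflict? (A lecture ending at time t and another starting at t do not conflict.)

Events (time:±→running): 0:+→1 3:-→0 7:+→1 9:-→0 9:+→1 9:+→2 … peak 2.

2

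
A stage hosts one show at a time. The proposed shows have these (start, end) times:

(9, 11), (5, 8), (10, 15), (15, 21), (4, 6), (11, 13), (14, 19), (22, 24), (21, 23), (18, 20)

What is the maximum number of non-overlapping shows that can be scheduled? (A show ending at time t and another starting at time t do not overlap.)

Sort by end time and greedily take each interval whose start is ≥ the last chosen end.
Sorted by end: (4,6)  (5,8)  (9,11)  (11,13)  (10,15)  (14,19)  (18,20)  (15,21)  (21,23)  (22,24)
take (4,6); skip (5,8); take (9,11); take (11,13); take (14,19); skip (18,20); skip (15,21); take (21,23).
Selected 5 shows.

5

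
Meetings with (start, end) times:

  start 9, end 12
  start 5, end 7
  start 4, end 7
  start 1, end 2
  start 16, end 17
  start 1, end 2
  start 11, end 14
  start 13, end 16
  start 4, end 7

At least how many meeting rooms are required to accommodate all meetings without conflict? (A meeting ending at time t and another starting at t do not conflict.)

starts: [1, 1, 4, 4, 5, 9, 11, 13, 16]
ends:   [2, 2, 7, 7, 7, 12, 14, 16, 17]
s1→1 s1→2 e2→1 e2→0 s4→1 s4→2 s5→3  — peak 3.

3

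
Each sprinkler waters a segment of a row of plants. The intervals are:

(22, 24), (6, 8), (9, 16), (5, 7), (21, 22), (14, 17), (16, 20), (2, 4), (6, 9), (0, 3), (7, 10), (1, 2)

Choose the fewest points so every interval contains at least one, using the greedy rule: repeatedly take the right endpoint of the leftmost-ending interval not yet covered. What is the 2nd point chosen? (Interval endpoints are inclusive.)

7

Sort by right endpoint; whenever an interval is uncovered, place a point at its right end.
By right end: [1,2]  [0,3]  [2,4]  [5,7]  [6,8]  [6,9]  [7,10]  [9,16]  [14,17]  [16,20]  [21,22]  [22,24]
[1,2] uncovered → point at 2; [5,7] uncovered → point at 7; [9,16] uncovered → point at 16; [21,22] uncovered → point at 22.
Points: 2, 7, 16, 22 (4 total).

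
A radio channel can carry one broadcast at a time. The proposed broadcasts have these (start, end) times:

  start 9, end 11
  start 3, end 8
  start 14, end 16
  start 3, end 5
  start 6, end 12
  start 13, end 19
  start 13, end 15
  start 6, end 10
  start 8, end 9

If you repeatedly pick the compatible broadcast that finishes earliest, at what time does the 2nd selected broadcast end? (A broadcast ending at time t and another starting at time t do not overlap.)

Order by finish time; keep every interval that doesn't clash with the previous kept one.
Sorted by end: (3,5)  (3,8)  (8,9)  (6,10)  (9,11)  (6,12)  (13,15)  (14,16)  (13,19)
take (3,5); take (8,9); take (9,11); take (13,15); skip (13,19).
Selected: (3,5) (8,9) (9,11) (13,15)

9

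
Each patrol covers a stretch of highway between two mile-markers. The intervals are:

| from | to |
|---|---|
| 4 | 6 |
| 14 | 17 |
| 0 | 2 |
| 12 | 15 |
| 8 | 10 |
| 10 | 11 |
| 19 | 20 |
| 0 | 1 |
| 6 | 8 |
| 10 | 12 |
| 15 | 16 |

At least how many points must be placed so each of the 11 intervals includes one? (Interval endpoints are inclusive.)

5

Process intervals by earliest right end; each time one isn't hit yet, stab at its right endpoint.
By right end: [0,1]  [0,2]  [4,6]  [6,8]  [8,10]  [10,11]  [10,12]  [12,15]  [15,16]  [14,17]  [19,20]
[0,1] uncovered → point at 1; [4,6] uncovered → point at 6; [8,10] uncovered → point at 10; [12,15] uncovered → point at 15; [19,20] uncovered → point at 20.
Points: 1, 6, 10, 15, 20 (5 total).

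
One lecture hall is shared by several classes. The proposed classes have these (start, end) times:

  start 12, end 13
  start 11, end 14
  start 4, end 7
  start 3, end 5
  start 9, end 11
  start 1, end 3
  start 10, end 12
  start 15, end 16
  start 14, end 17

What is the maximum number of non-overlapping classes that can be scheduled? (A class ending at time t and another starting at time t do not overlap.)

5

Sorted by end: (1,3)  (3,5)  (4,7)  (9,11)  (10,12)  (12,13)  (11,14)  (15,16)  (14,17)
take (1,3); take (3,5); take (9,11); take (12,13); skip (11,14); take (15,16).
Selected 5 classes.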